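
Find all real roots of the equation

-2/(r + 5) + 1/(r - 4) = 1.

Multiply both sides by (r + 5)(r - 4):
-2(r - 4) + (r + 5) = (r + 5)(r - 4).
Expand and collect terms: r² + 2r - 33 = 0.
By the quadratic formula, r = (-2 ± √136) / 2, so r ≈ 4.831 or r ≈ -6.831.
Neither value makes a denominator zero (r ≠ -5, r ≠ 4), so both are valid.

r = -6.831 or r = 4.831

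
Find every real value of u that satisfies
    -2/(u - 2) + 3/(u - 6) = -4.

Multiply both sides by (u - 2)(u - 6):
-2(u - 6) + 3(u - 2) = -4(u - 2)(u - 6).
Expand and collect terms: -4u^2 + 31u - 54 = 0.
By the quadratic formula, u = (-31 +/- sqrt(97)) / -8, so u ~= 2.6439 or u ~= 5.1061.
Neither value makes a denominator zero (u != 2, u != 6), so both are valid.

u = 2.6439 or u = 5.1061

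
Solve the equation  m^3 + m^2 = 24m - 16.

Rearrange: m^3 + m^2 - 24m + 16 = 0.
Possible rational roots are divisors of 16. Testing m = 4 gives 0, so (m - 4) is a factor.
Divide: m^3 + m^2 - 24m + 16 = (m - 4)(m^2 + 5m - 4).
Apply the quadratic formula to m^2 + 5m - 4 = 0: m = (-5 +/- sqrt(41))/2, i.e. m ~= 0.7016 or m ~= -5.7016.

m = -5.7016 or m = 0.7016 or m = 4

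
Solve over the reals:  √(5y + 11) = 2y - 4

y = 5

Square both sides: 5y + 11 = (2y - 4)².
Expand and rearrange: 4y² - 21y + 5 = 0.
Solving gives y = 5 or y = 0.25.
Check each candidate in the original equation:
  y = 5: √(36) = 6, while 2y - 4 = 6 — valid.
  y = 0.25: √(12.25) = 3.5, while 2y - 4 = -3.5 — extraneous.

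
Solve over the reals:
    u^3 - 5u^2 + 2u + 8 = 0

u = -1 or u = 2 or u = 4

Possible rational roots are divisors of 8. Testing u = 4 gives 0, so (u - 4) is a factor.
Divide: u^3 - 5u^2 + 2u + 8 = (u - 4)(u^2 - u - 2).
Factor the quadratic: u = 2 or u = -1.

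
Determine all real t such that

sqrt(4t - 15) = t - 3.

t = 4 or t = 6

Square both sides: 4t - 15 = (t - 3)^2.
Expand and rearrange: t^2 - 10t + 24 = 0.
Solving gives t = 6 or t = 4.
Check each candidate in the original equation:
  t = 6: sqrt(9) = 3, while t - 3 = 3 — valid.
  t = 4: sqrt(1) = 1, while t - 3 = 1 — valid.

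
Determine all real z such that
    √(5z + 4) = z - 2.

z = 9

Square both sides: 5z + 4 = (z - 2)².
Expand and rearrange: z² - 9z = 0.
Solving gives z = 9 or z = 0.
Check each candidate in the original equation:
  z = 9: √(49) = 7, while z - 2 = 7 — valid.
  z = 0: √(4) = 2, while z - 2 = -2 — extraneous.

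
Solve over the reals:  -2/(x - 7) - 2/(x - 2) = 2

Multiply both sides by (x - 7)(x - 2):
-2(x - 2) - 2(x - 7) = 2(x - 7)(x - 2).
Expand and collect terms: 2x^2 - 14x + 10 = 0.
By the quadratic formula, x = (14 +/- sqrt(116)) / 4, so x ~= 6.1926 or x ~= 0.8074.
Neither value makes a denominator zero (x != 7, x != 2), so both are valid.

x = 0.8074 or x = 6.1926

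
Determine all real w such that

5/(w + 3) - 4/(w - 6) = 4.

Multiply both sides by (w + 3)(w - 6):
5(w - 6) - 4(w + 3) = 4(w + 3)(w - 6).
Expand and collect terms: 4w² - 13w - 30 = 0.
By the quadratic formula, w = (13 ± √649) / 8, so w ≈ 4.8094 or w ≈ -1.5594.
Neither value makes a denominator zero (w ≠ -3, w ≠ 6), so both are valid.

w = -1.5594 or w = 4.8094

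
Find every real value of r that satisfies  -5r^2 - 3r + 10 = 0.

r = -1.7457 or r = 1.1457

Discriminant: (-3)^2 - 4*(-5)*10 = 209.
Quadratic formula: r = (3 +/- sqrt(209)) / (-10).
So r = -sqrt(209)/10 - 3/10 ~= -1.7457 or r = -3/10 + sqrt(209)/10 ~= 1.1457.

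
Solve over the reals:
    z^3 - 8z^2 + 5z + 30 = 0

Possible rational roots are divisors of 30. Testing z = 3 gives 0, so (z - 3) is a factor.
Divide: z^3 - 8z^2 + 5z + 30 = (z - 3)(z^2 - 5z - 10).
Apply the quadratic formula to z^2 - 5z - 10 = 0: z = (5 +/- sqrt(65))/2, i.e. z ~= 6.5311 or z ~= -1.5311.

z = -1.5311 or z = 3 or z = 6.5311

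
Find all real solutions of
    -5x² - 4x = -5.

x = -1.477 or x = 0.677

Rearrange to standard form: -5x² - 4x + 5 = 0.
Discriminant: (-4)² − 4·(-5)·5 = 116.
Quadratic formula: x = (4 ± √116) / (-10).
So x = -√(29)/5 - 2/5 ≈ -1.477 or x = -2/5 + √(29)/5 ≈ 0.677.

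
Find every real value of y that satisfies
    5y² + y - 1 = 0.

Discriminant: (1)² − 4·5·(-1) = 21.
Quadratic formula: y = (-1 ± √21) / 10.
So y = -1/10 + √(21)/10 ≈ 0.3583 or y = -√(21)/10 - 1/10 ≈ -0.5583.

y = -0.5583 or y = 0.3583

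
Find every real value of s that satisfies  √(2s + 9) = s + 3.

Square both sides: 2s + 9 = (s + 3)².
Expand and rearrange: s² + 4s = 0.
Solving gives s = 0 or s = -4.
Check each candidate in the original equation:
  s = 0: √(9) = 3, while s + 3 = 3 — valid.
  s = -4: √(1) = 1, while s + 3 = -1 — extraneous.

s = 0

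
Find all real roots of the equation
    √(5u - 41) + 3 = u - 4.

u = 9 or u = 10

Isolate the radical: √(5u - 41) = u - 7.
Square both sides: 5u - 41 = (u - 7)².
Expand and rearrange: u² - 19u + 90 = 0.
Solving gives u = 10 or u = 9.
Check each candidate in the original equation:
  u = 10: √(9) = 3, while u - 7 = 3 — valid.
  u = 9: √(4) = 2, while u - 7 = 2 — valid.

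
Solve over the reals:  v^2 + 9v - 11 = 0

Discriminant: (9)^2 - 4*1*(-11) = 125.
Quadratic formula: v = (-9 +/- sqrt(125)) / 2.
So v = -9/2 + 5*sqrt(5)/2 ~= 1.0902 or v = -5*sqrt(5)/2 - 9/2 ~= -10.0902.

v = -10.0902 or v = 1.0902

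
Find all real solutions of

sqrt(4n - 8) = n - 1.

Square both sides: 4n - 8 = (n - 1)^2.
Expand and rearrange: n^2 - 6n + 9 = 0.
This gives the repeated root n = 3.
Check in the original equation:
  n = 3: sqrt(4) = 2, while n - 1 = 2 — valid.

n = 3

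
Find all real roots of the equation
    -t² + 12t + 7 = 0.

t = -0.5574 or t = 12.5574

Discriminant: (12)² − 4·(-1)·7 = 172.
Quadratic formula: t = (-12 ± √172) / (-2).
So t = 6 - √(43) ≈ -0.5574 or t = 6 + √(43) ≈ 12.5574.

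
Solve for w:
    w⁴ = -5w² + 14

w = -1.4142 or w = 1.4142

Let u = w². The equation becomes u² + 5u - 14 = 0.
Factor: (u + 7)(u - 2) = 0, so u = -7 or u = 2.
w² = -7 < 0 has no real solution.
w² = 2 gives w = ±√(2) ≈ ±1.4142.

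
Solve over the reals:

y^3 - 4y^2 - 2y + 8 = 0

y = -1.4142 or y = 1.4142 or y = 4

Possible rational roots are divisors of 8. Testing y = 4 gives 0, so (y - 4) is a factor.
Divide: y^3 - 4y^2 - 2y + 8 = (y - 4)(y^2 - 2).
Apply the quadratic formula to y^2 - 2 = 0: y = (0 +/- sqrt(8))/2, i.e. y ~= 1.4142 or y ~= -1.4142.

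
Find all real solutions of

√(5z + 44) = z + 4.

z = 4

Square both sides: 5z + 44 = (z + 4)².
Expand and rearrange: z² + 3z - 28 = 0.
Solving gives z = 4 or z = -7.
Check each candidate in the original equation:
  z = 4: √(64) = 8, while z + 4 = 8 — valid.
  z = -7: √(9) = 3, while z + 4 = -3 — extraneous.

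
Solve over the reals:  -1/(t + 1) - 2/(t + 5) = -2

Multiply both sides by (t + 1)(t + 5):
-(t + 5) - 2(t + 1) = -2(t + 1)(t + 5).
Expand and collect terms: -2t^2 - 9t - 3 = 0.
By the quadratic formula, t = (9 +/- sqrt(57)) / -4, so t ~= -4.1375 or t ~= -0.3625.
Neither value makes a denominator zero (t != -1, t != -5), so both are valid.

t = -4.1375 or t = -0.3625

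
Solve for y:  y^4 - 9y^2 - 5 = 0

y = -3.0862 or y = 3.0862

Let u = y^2. The equation becomes u^2 - 9u - 5 = 0.
By the quadratic formula, u = 9/2 + sqrt(101)/2 or u = 9/2 - sqrt(101)/2.
y^2 = 9/2 + sqrt(101)/2 gives y = +/-sqrt(9/2 + sqrt(101)/2) ~= +/-3.0862.
y^2 = 9/2 - sqrt(101)/2 < 0 has no real solution.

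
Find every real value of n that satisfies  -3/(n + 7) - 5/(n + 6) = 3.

n = -9.135 or n = -6.5316

Multiply both sides by (n + 7)(n + 6):
-3(n + 6) - 5(n + 7) = 3(n + 7)(n + 6).
Expand and collect terms: 3n² + 47n + 179 = 0.
By the quadratic formula, n = (-47 ± √61) / 6, so n ≈ -6.5316 or n ≈ -9.135.
Neither value makes a denominator zero (n ≠ -7, n ≠ -6), so both are valid.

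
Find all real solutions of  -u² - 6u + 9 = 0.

Discriminant: (-6)² − 4·(-1)·9 = 72.
Quadratic formula: u = (6 ± √72) / (-2).
So u = -3·√(2) - 3 ≈ -7.2426 or u = -3 + 3·√(2) ≈ 1.2426.

u = -7.2426 or u = 1.2426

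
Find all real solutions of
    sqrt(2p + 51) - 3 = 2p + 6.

p = -1

Isolate the radical: sqrt(2p + 51) = 2p + 9.
Square both sides: 2p + 51 = (2p + 9)^2.
Expand and rearrange: 4p^2 + 34p + 30 = 0.
Solving gives p = -1 or p = -7.5.
Check each candidate in the original equation:
  p = -1: sqrt(49) = 7, while 2p + 9 = 7 — valid.
  p = -7.5: sqrt(36) = 6, while 2p + 9 = -6 — extraneous.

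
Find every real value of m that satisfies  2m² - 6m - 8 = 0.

m = -1 or m = 4

Factor: 2(m + 1)(m - 4) = 0.
So m = -1 or m = 4.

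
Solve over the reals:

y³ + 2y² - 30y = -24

y = -6.873 or y = 0.873 or y = 4

Rearrange: y³ + 2y² - 30y + 24 = 0.
Possible rational roots are divisors of 24. Testing y = 4 gives 0, so (y - 4) is a factor.
Divide: y³ + 2y² - 30y + 24 = (y - 4)(y² + 6y - 6).
Apply the quadratic formula to y² + 6y - 6 = 0: y = (-6 ± √60)/2, i.e. y ≈ 0.873 or y ≈ -6.873.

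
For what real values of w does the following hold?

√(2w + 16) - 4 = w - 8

w = 10

Isolate the radical: √(2w + 16) = w - 4.
Square both sides: 2w + 16 = (w - 4)².
Expand and rearrange: w² - 10w = 0.
Solving gives w = 10 or w = 0.
Check each candidate in the original equation:
  w = 10: √(36) = 6, while w - 4 = 6 — valid.
  w = 0: √(16) = 4, while w - 4 = -4 — extraneous.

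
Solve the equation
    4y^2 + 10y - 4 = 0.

Discriminant: (10)^2 - 4*4*(-4) = 164.
Quadratic formula: y = (-10 +/- sqrt(164)) / 8.
So y = -5/4 + sqrt(41)/4 ~= 0.3508 or y = -sqrt(41)/4 - 5/4 ~= -2.8508.

y = -2.8508 or y = 0.3508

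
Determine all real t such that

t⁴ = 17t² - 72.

Let u = t². The equation becomes u² - 17u + 72 = 0.
Factor: (u - 9)(u - 8) = 0, so u = 9 or u = 8.
t² = 9 gives t = ±3.
t² = 8 gives t = ±2·√(2) ≈ ±2.8284.

t = -3 or t = -2.8284 or t = 2.8284 or t = 3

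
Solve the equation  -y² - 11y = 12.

y = -9.772 or y = -1.228

Rearrange to standard form: -y² - 11y - 12 = 0.
Discriminant: (-11)² − 4·(-1)·(-12) = 73.
Quadratic formula: y = (11 ± √73) / (-2).
So y = -11/2 - √(73)/2 ≈ -9.772 or y = -11/2 + √(73)/2 ≈ -1.228.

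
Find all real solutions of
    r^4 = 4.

Let u = r^2. The equation becomes u^2 - 4 = 0.
Factor: (u + 2)(u - 2) = 0, so u = -2 or u = 2.
r^2 = -2 < 0 has no real solution.
r^2 = 2 gives r = +/-sqrt(2) ~= +/-1.4142.

r = -1.4142 or r = 1.4142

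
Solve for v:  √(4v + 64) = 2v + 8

v = 0

Square both sides: 4v + 64 = (2v + 8)².
Expand and rearrange: 4v² + 28v = 0.
Solving gives v = 0 or v = -7.
Check each candidate in the original equation:
  v = 0: √(64) = 8, while 2v + 8 = 8 — valid.
  v = -7: √(36) = 6, while 2v + 8 = -6 — extraneous.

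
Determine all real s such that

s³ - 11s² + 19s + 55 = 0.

Possible rational roots are divisors of 55. Testing s = 5 gives 0, so (s - 5) is a factor.
Divide: s³ - 11s² + 19s + 55 = (s - 5)(s² - 6s - 11).
Apply the quadratic formula to s² - 6s - 11 = 0: s = (6 ± √80)/2, i.e. s ≈ 7.4721 or s ≈ -1.4721.

s = -1.4721 or s = 5 or s = 7.4721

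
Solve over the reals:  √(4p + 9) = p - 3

p = 10

Square both sides: 4p + 9 = (p - 3)².
Expand and rearrange: p² - 10p = 0.
Solving gives p = 10 or p = 0.
Check each candidate in the original equation:
  p = 10: √(49) = 7, while p - 3 = 7 — valid.
  p = 0: √(9) = 3, while p - 3 = -3 — extraneous.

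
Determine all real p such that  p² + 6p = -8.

p = -4 or p = -2

Bring every term to one side: p² + 6p + 8 = 0.
Factor: (p + 2)(p + 4) = 0.
So p = -2 or p = -4.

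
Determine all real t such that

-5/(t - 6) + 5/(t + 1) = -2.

Multiply both sides by (t - 6)(t + 1):
-5(t + 1) + 5(t - 6) = -2(t - 6)(t + 1).
Expand and collect terms: -2t² + 10t + 47 = 0.
By the quadratic formula, t = (-10 ± √476) / -4, so t ≈ -2.9544 or t ≈ 7.9544.
Neither value makes a denominator zero (t ≠ 6, t ≠ -1), so both are valid.

t = -2.9544 or t = 7.9544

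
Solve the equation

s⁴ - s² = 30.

s = -2.4495 or s = 2.4495

Let u = s². The equation becomes u² - u - 30 = 0.
Factor: (u + 5)(u - 6) = 0, so u = -5 or u = 6.
s² = -5 < 0 has no real solution.
s² = 6 gives s = ±√(6) ≈ ±2.4495.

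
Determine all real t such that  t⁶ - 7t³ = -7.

t = 1.0652 or t = 1.7958

Let u = t³. The equation becomes u² - 7u + 7 = 0.
By the quadratic formula, u = √(21)/2 + 7/2 or u = 7/2 - √(21)/2.
t³ = √(21)/2 + 7/2 gives t = ∛(√(21)/2 + 7/2) ≈ 1.7958.
t³ = 7/2 - √(21)/2 gives t = ∛(7/2 - √(21)/2) ≈ 1.0652.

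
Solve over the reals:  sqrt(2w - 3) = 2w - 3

Square both sides: 2w - 3 = (2w - 3)^2.
Expand and rearrange: 4w^2 - 14w + 12 = 0.
Solving gives w = 2 or w = 1.5.
Check each candidate in the original equation:
  w = 2: sqrt(1) = 1, while 2w - 3 = 1 — valid.
  w = 1.5: sqrt(0) = 0, while 2w - 3 = 0 — valid.

w = 1.5 or w = 2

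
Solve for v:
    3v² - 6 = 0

Discriminant: (0)² − 4·3·(-6) = 72.
Quadratic formula: v = (0 ± √72) / 6.
So v = √(2) ≈ 1.4142 or v = -√(2) ≈ -1.4142.

v = -1.4142 or v = 1.4142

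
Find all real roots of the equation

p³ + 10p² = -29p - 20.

Rearrange: p³ + 10p² + 29p + 20 = 0.
Possible rational roots are divisors of 20. Testing p = -4 gives 0, so (p + 4) is a factor.
Divide: p³ + 10p² + 29p + 20 = (p + 4)(p² + 6p + 5).
Factor the quadratic: p = -1 or p = -5.

p = -5 or p = -4 or p = -1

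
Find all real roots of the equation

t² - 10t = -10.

Rearrange to standard form: t² - 10t + 10 = 0.
Discriminant: (-10)² − 4·1·10 = 60.
Quadratic formula: t = (10 ± √60) / 2.
So t = √(15) + 5 ≈ 8.873 or t = 5 - √(15) ≈ 1.127.

t = 1.127 or t = 8.873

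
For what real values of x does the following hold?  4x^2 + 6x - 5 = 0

x = -2.0963 or x = 0.5963

Discriminant: (6)^2 - 4*4*(-5) = 116.
Quadratic formula: x = (-6 +/- sqrt(116)) / 8.
So x = -3/4 + sqrt(29)/4 ~= 0.5963 or x = -sqrt(29)/4 - 3/4 ~= -2.0963.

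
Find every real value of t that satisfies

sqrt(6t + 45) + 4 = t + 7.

Isolate the radical: sqrt(6t + 45) = t + 3.
Square both sides: 6t + 45 = (t + 3)^2.
Expand and rearrange: t^2 - 36 = 0.
Solving gives t = 6 or t = -6.
Check each candidate in the original equation:
  t = 6: sqrt(81) = 9, while t + 3 = 9 — valid.
  t = -6: sqrt(9) = 3, while t + 3 = -3 — extraneous.

t = 6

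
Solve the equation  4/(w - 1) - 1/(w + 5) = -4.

w = -4.6968 or w = -0.0532

Multiply both sides by (w - 1)(w + 5):
4(w + 5) - (w - 1) = -4(w - 1)(w + 5).
Expand and collect terms: -4w² - 19w - 1 = 0.
By the quadratic formula, w = (19 ± √345) / -8, so w ≈ -4.6968 or w ≈ -0.0532.
Neither value makes a denominator zero (w ≠ 1, w ≠ -5), so both are valid.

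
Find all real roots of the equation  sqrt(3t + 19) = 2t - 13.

Square both sides: 3t + 19 = (2t - 13)^2.
Expand and rearrange: 4t^2 - 55t + 150 = 0.
Solving gives t = 10 or t = 3.75.
Check each candidate in the original equation:
  t = 10: sqrt(49) = 7, while 2t - 13 = 7 — valid.
  t = 3.75: sqrt(30.25) = 5.5, while 2t - 13 = -5.5 — extraneous.

t = 10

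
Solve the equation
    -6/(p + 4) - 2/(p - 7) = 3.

Multiply both sides by (p + 4)(p - 7):
-6(p - 7) - 2(p + 4) = 3(p + 4)(p - 7).
Expand and collect terms: 3p^2 - p - 118 = 0.
By the quadratic formula, p = (1 +/- sqrt(1417)) / 6, so p ~= 6.4405 or p ~= -6.1072.
Neither value makes a denominator zero (p != -4, p != 7), so both are valid.

p = -6.1072 or p = 6.4405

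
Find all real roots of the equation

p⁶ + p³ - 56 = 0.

p = -2 or p = 1.9129

Let u = p³. The equation becomes u² + u - 56 = 0.
Factor: (u - 7)(u + 8) = 0, so u = 7 or u = -8.
p³ = 7 gives p = ∛(7) ≈ 1.9129.
p³ = -8 gives p = -2.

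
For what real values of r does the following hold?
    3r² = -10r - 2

Rearrange to standard form: 3r² + 10r + 2 = 0.
Discriminant: (10)² − 4·3·2 = 76.
Quadratic formula: r = (-10 ± √76) / 6.
So r = -5/3 + √(19)/3 ≈ -0.2137 or r = -5/3 - √(19)/3 ≈ -3.1196.

r = -3.1196 or r = -0.2137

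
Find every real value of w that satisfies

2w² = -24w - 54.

Bring every term to one side: 2w² + 24w + 54 = 0.
Factor: 2(w + 3)(w + 9) = 0.
So w = -3 or w = -9.

w = -9 or w = -3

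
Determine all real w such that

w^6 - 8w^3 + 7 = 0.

Let u = w^3. The equation becomes u^2 - 8u + 7 = 0.
Factor: (u - 7)(u - 1) = 0, so u = 7 or u = 1.
w^3 = 7 gives w = (7)^(1/3) ~= 1.9129.
w^3 = 1 gives w = 1.

w = 1 or w = 1.9129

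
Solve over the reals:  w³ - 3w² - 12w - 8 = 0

Possible rational roots are divisors of -8. Testing w = -1 gives 0, so (w + 1) is a factor.
Divide: w³ - 3w² - 12w - 8 = (w + 1)(w² - 4w - 8).
Apply the quadratic formula to w² - 4w - 8 = 0: w = (4 ± √48)/2, i.e. w ≈ 5.4641 or w ≈ -1.4641.

w = -1.4641 or w = -1 or w = 5.4641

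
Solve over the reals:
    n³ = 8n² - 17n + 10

n = 1 or n = 2 or n = 5

Rearrange: n³ - 8n² + 17n - 10 = 0.
Possible rational roots are divisors of -10. Testing n = 5 gives 0, so (n - 5) is a factor.
Divide: n³ - 8n² + 17n - 10 = (n - 5)(n² - 3n + 2).
Factor the quadratic: n = 2 or n = 1.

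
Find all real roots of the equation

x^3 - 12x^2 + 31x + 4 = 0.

x = -0.1231 or x = 4 or x = 8.1231

Possible rational roots are divisors of 4. Testing x = 4 gives 0, so (x - 4) is a factor.
Divide: x^3 - 12x^2 + 31x + 4 = (x - 4)(x^2 - 8x - 1).
Apply the quadratic formula to x^2 - 8x - 1 = 0: x = (8 +/- sqrt(68))/2, i.e. x ~= 8.1231 or x ~= -0.1231.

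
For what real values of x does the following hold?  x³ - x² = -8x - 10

x = -1

Rearrange: x³ - x² + 8x + 10 = 0.
Possible rational roots are divisors of 10. Testing x = -1 gives 0, so (x + 1) is a factor.
Divide: x³ - x² + 8x + 10 = (x + 1)(x² - 2x + 10).
The quadratic x² - 2x + 10 has discriminant -36 < 0, so no further real roots.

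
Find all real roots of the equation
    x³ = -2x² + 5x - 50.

x = -5

Rearrange: x³ + 2x² - 5x + 50 = 0.
Possible rational roots are divisors of 50. Testing x = -5 gives 0, so (x + 5) is a factor.
Divide: x³ + 2x² - 5x + 50 = (x + 5)(x² - 3x + 10).
The quadratic x² - 3x + 10 has discriminant -31 < 0, so no further real roots.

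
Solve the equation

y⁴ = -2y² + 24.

y = -2 or y = 2

Let u = y². The equation becomes u² + 2u - 24 = 0.
Factor: (u + 6)(u - 4) = 0, so u = -6 or u = 4.
y² = -6 < 0 has no real solution.
y² = 4 gives y = ±2.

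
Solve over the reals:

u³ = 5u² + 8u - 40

Rearrange: u³ - 5u² - 8u + 40 = 0.
Possible rational roots are divisors of 40. Testing u = 5 gives 0, so (u - 5) is a factor.
Divide: u³ - 5u² - 8u + 40 = (u - 5)(u² - 8).
Apply the quadratic formula to u² - 8 = 0: u = (0 ± √32)/2, i.e. u ≈ 2.8284 or u ≈ -2.8284.

u = -2.8284 or u = 2.8284 or u = 5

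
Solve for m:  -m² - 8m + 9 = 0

m = -9 or m = 1

Factor: -1(m + 9)(m - 1) = 0.
So m = -9 or m = 1.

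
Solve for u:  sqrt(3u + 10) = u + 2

Square both sides: 3u + 10 = (u + 2)^2.
Expand and rearrange: u^2 + u - 6 = 0.
Solving gives u = 2 or u = -3.
Check each candidate in the original equation:
  u = 2: sqrt(16) = 4, while u + 2 = 4 — valid.
  u = -3: sqrt(1) = 1, while u + 2 = -1 — extraneous.

u = 2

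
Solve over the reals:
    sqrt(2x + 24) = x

x = 6

Square both sides: 2x + 24 = (x)^2.
Expand and rearrange: x^2 - 2x - 24 = 0.
Solving gives x = 6 or x = -4.
Check each candidate in the original equation:
  x = 6: sqrt(36) = 6, while x = 6 — valid.
  x = -4: sqrt(16) = 4, while x = -4 — extraneous.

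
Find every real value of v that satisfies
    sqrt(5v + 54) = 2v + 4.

Square both sides: 5v + 54 = (2v + 4)^2.
Expand and rearrange: 4v^2 + 11v - 38 = 0.
Solving gives v = 2 or v = -4.75.
Check each candidate in the original equation:
  v = 2: sqrt(64) = 8, while 2v + 4 = 8 — valid.
  v = -4.75: sqrt(30.25) = 5.5, while 2v + 4 = -5.5 — extraneous.

v = 2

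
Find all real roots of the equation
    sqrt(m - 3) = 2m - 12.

Square both sides: m - 3 = (2m - 12)^2.
Expand and rearrange: 4m^2 - 49m + 147 = 0.
Solving gives m = 7 or m = 5.25.
Check each candidate in the original equation:
  m = 7: sqrt(4) = 2, while 2m - 12 = 2 — valid.
  m = 5.25: sqrt(2.25) = 1.5, while 2m - 12 = -1.5 — extraneous.

m = 7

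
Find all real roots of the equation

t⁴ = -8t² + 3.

t = -0.5991 or t = 0.5991

Let u = t². The equation becomes u² + 8u - 3 = 0.
By the quadratic formula, u = -4 + √(19) or u = -√(19) - 4.
t² = -4 + √(19) gives t = ±√(-4 + √(19)) ≈ ±0.5991.
t² = -√(19) - 4 < 0 has no real solution.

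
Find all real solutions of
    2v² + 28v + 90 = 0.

Factor: 2(v + 5)(v + 9) = 0.
So v = -5 or v = -9.

v = -9 or v = -5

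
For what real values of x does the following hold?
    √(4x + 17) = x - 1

x = 8

Square both sides: 4x + 17 = (x - 1)².
Expand and rearrange: x² - 6x - 16 = 0.
Solving gives x = 8 or x = -2.
Check each candidate in the original equation:
  x = 8: √(49) = 7, while x - 1 = 7 — valid.
  x = -2: √(9) = 3, while x - 1 = -3 — extraneous.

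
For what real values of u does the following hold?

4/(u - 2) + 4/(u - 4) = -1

u = -5.1231 or u = 3.1231

Multiply both sides by (u - 2)(u - 4):
4(u - 4) + 4(u - 2) = -(u - 2)(u - 4).
Expand and collect terms: -u² - 2u + 16 = 0.
By the quadratic formula, u = (2 ± √68) / -2, so u ≈ -5.1231 or u ≈ 3.1231.
Neither value makes a denominator zero (u ≠ 2, u ≠ 4), so both are valid.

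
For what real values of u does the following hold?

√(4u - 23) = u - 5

Square both sides: 4u - 23 = (u - 5)².
Expand and rearrange: u² - 14u + 48 = 0.
Solving gives u = 8 or u = 6.
Check each candidate in the original equation:
  u = 8: √(9) = 3, while u - 5 = 3 — valid.
  u = 6: √(1) = 1, while u - 5 = 1 — valid.

u = 6 or u = 8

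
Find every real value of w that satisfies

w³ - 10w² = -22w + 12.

w = 0.8377 or w = 2 or w = 7.1623

Rearrange: w³ - 10w² + 22w - 12 = 0.
Possible rational roots are divisors of -12. Testing w = 2 gives 0, so (w - 2) is a factor.
Divide: w³ - 10w² + 22w - 12 = (w - 2)(w² - 8w + 6).
Apply the quadratic formula to w² - 8w + 6 = 0: w = (8 ± √40)/2, i.e. w ≈ 7.1623 or w ≈ 0.8377.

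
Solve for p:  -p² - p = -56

p = -8 or p = 7

Bring every term to one side: -p² - p + 56 = 0.
Factor: -1(p - 7)(p + 8) = 0.
So p = 7 or p = -8.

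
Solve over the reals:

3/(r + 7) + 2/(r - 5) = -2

r = -8.6189 or r = 4.1189

Multiply both sides by (r + 7)(r - 5):
3(r - 5) + 2(r + 7) = -2(r + 7)(r - 5).
Expand and collect terms: -2r^2 - 9r + 71 = 0.
By the quadratic formula, r = (9 +/- sqrt(649)) / -4, so r ~= -8.6189 or r ~= 4.1189.
Neither value makes a denominator zero (r != -7, r != 5), so both are valid.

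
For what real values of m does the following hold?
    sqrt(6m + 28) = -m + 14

Square both sides: 6m + 28 = (-m + 14)^2.
Expand and rearrange: m^2 - 34m + 168 = 0.
Solving gives m = 28 or m = 6.
Check each candidate in the original equation:
  m = 28: sqrt(196) = 14, while -m + 14 = -14 — extraneous.
  m = 6: sqrt(64) = 8, while -m + 14 = 8 — valid.

m = 6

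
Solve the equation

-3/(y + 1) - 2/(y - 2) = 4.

Multiply both sides by (y + 1)(y - 2):
-3(y - 2) - 2(y + 1) = 4(y + 1)(y - 2).
Expand and collect terms: 4y² + y - 12 = 0.
By the quadratic formula, y = (-1 ± √193) / 8, so y ≈ 1.6116 or y ≈ -1.8616.
Neither value makes a denominator zero (y ≠ -1, y ≠ 2), so both are valid.

y = -1.8616 or y = 1.6116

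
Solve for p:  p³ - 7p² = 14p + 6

p = -1 or p = -0.6904 or p = 8.6904

Rearrange: p³ - 7p² - 14p - 6 = 0.
Possible rational roots are divisors of -6. Testing p = -1 gives 0, so (p + 1) is a factor.
Divide: p³ - 7p² - 14p - 6 = (p + 1)(p² - 8p - 6).
Apply the quadratic formula to p² - 8p - 6 = 0: p = (8 ± √88)/2, i.e. p ≈ 8.6904 or p ≈ -0.6904.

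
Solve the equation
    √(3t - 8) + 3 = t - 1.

Isolate the radical: √(3t - 8) = t - 4.
Square both sides: 3t - 8 = (t - 4)².
Expand and rearrange: t² - 11t + 24 = 0.
Solving gives t = 8 or t = 3.
Check each candidate in the original equation:
  t = 8: √(16) = 4, while t - 4 = 4 — valid.
  t = 3: √(1) = 1, while t - 4 = -1 — extraneous.

t = 8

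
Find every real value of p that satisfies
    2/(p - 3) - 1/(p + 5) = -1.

p = -3.5616 or p = 0.5616

Multiply both sides by (p - 3)(p + 5):
2(p + 5) - (p - 3) = -(p - 3)(p + 5).
Expand and collect terms: -p^2 - 3p + 2 = 0.
By the quadratic formula, p = (3 +/- sqrt(17)) / -2, so p ~= -3.5616 or p ~= 0.5616.
Neither value makes a denominator zero (p != 3, p != -5), so both are valid.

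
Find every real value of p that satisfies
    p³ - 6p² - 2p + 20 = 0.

p = -1.7417 or p = 2 or p = 5.7417

Possible rational roots are divisors of 20. Testing p = 2 gives 0, so (p - 2) is a factor.
Divide: p³ - 6p² - 2p + 20 = (p - 2)(p² - 4p - 10).
Apply the quadratic formula to p² - 4p - 10 = 0: p = (4 ± √56)/2, i.e. p ≈ 5.7417 or p ≈ -1.7417.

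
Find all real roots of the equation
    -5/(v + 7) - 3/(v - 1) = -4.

v = -5.873 or v = 1.873

Multiply both sides by (v + 7)(v - 1):
-5(v - 1) - 3(v + 7) = -4(v + 7)(v - 1).
Expand and collect terms: -4v² - 16v + 44 = 0.
By the quadratic formula, v = (16 ± √960) / -8, so v ≈ -5.873 or v ≈ 1.873.
Neither value makes a denominator zero (v ≠ -7, v ≠ 1), so both are valid.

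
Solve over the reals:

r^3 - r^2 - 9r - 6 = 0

Possible rational roots are divisors of -6. Testing r = -2 gives 0, so (r + 2) is a factor.
Divide: r^3 - r^2 - 9r - 6 = (r + 2)(r^2 - 3r - 3).
Apply the quadratic formula to r^2 - 3r - 3 = 0: r = (3 +/- sqrt(21))/2, i.e. r ~= 3.7913 or r ~= -0.7913.

r = -2 or r = -0.7913 or r = 3.7913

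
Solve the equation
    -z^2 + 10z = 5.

Rearrange to standard form: -z^2 + 10z - 5 = 0.
Discriminant: (10)^2 - 4*(-1)*(-5) = 80.
Quadratic formula: z = (-10 +/- sqrt(80)) / (-2).
So z = 5 - 2*sqrt(5) ~= 0.5279 or z = 2*sqrt(5) + 5 ~= 9.4721.

z = 0.5279 or z = 9.4721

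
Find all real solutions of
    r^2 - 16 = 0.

Factor: (r - 4)(r + 4) = 0.
So r = 4 or r = -4.

r = -4 or r = 4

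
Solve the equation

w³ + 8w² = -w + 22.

w = -7.4721 or w = -2 or w = 1.4721

Rearrange: w³ + 8w² + w - 22 = 0.
Possible rational roots are divisors of -22. Testing w = -2 gives 0, so (w + 2) is a factor.
Divide: w³ + 8w² + w - 22 = (w + 2)(w² + 6w - 11).
Apply the quadratic formula to w² + 6w - 11 = 0: w = (-6 ± √80)/2, i.e. w ≈ 1.4721 or w ≈ -7.4721.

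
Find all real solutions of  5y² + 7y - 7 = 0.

Discriminant: (7)² − 4·5·(-7) = 189.
Quadratic formula: y = (-7 ± √189) / 10.
So y = -7/10 + 3·√(21)/10 ≈ 0.6748 or y = -3·√(21)/10 - 7/10 ≈ -2.0748.

y = -2.0748 or y = 0.6748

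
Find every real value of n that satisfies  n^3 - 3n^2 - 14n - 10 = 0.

Possible rational roots are divisors of -10. Testing n = -1 gives 0, so (n + 1) is a factor.
Divide: n^3 - 3n^2 - 14n - 10 = (n + 1)(n^2 - 4n - 10).
Apply the quadratic formula to n^2 - 4n - 10 = 0: n = (4 +/- sqrt(56))/2, i.e. n ~= 5.7417 or n ~= -1.7417.

n = -1.7417 or n = -1 or n = 5.7417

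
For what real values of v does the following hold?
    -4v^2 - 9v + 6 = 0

Discriminant: (-9)^2 - 4*(-4)*6 = 177.
Quadratic formula: v = (9 +/- sqrt(177)) / (-8).
So v = -sqrt(177)/8 - 9/8 ~= -2.788 or v = -9/8 + sqrt(177)/8 ~= 0.538.

v = -2.788 or v = 0.538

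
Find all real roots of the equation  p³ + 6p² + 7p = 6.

Rearrange: p³ + 6p² + 7p - 6 = 0.
Possible rational roots are divisors of -6. Testing p = -3 gives 0, so (p + 3) is a factor.
Divide: p³ + 6p² + 7p - 6 = (p + 3)(p² + 3p - 2).
Apply the quadratic formula to p² + 3p - 2 = 0: p = (-3 ± √17)/2, i.e. p ≈ 0.5616 or p ≈ -3.5616.

p = -3.5616 or p = -3 or p = 0.5616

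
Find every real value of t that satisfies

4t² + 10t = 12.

t = -3.386 or t = 0.886

Rearrange to standard form: 4t² + 10t - 12 = 0.
Discriminant: (10)² − 4·4·(-12) = 292.
Quadratic formula: t = (-10 ± √292) / 8.
So t = -5/4 + √(73)/4 ≈ 0.886 or t = -√(73)/4 - 5/4 ≈ -3.386.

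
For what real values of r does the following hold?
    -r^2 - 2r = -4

Rearrange to standard form: -r^2 - 2r + 4 = 0.
Discriminant: (-2)^2 - 4*(-1)*4 = 20.
Quadratic formula: r = (2 +/- sqrt(20)) / (-2).
So r = -sqrt(5) - 1 ~= -3.2361 or r = -1 + sqrt(5) ~= 1.2361.

r = -3.2361 or r = 1.2361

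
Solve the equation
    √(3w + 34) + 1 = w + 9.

Isolate the radical: √(3w + 34) = w + 8.
Square both sides: 3w + 34 = (w + 8)².
Expand and rearrange: w² + 13w + 30 = 0.
Solving gives w = -3 or w = -10.
Check each candidate in the original equation:
  w = -3: √(25) = 5, while w + 8 = 5 — valid.
  w = -10: √(4) = 2, while w + 8 = -2 — extraneous.

w = -3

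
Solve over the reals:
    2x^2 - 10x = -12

x = 2 or x = 3

Bring every term to one side: 2x^2 - 10x + 12 = 0.
Factor: 2(x - 2)(x - 3) = 0.
So x = 2 or x = 3.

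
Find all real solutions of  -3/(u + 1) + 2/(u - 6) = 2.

u = -2.3394 or u = 6.8394

Multiply both sides by (u + 1)(u - 6):
-3(u - 6) + 2(u + 1) = 2(u + 1)(u - 6).
Expand and collect terms: 2u^2 - 9u - 32 = 0.
By the quadratic formula, u = (9 +/- sqrt(337)) / 4, so u ~= 6.8394 or u ~= -2.3394.
Neither value makes a denominator zero (u != -1, u != 6), so both are valid.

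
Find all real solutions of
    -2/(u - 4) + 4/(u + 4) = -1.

Multiply both sides by (u - 4)(u + 4):
-2(u + 4) + 4(u - 4) = -(u - 4)(u + 4).
Expand and collect terms: -u² - 2u + 40 = 0.
By the quadratic formula, u = (2 ± √164) / -2, so u ≈ -7.4031 or u ≈ 5.4031.
Neither value makes a denominator zero (u ≠ 4, u ≠ -4), so both are valid.

u = -7.4031 or u = 5.4031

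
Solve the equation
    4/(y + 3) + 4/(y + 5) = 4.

Multiply both sides by (y + 3)(y + 5):
4(y + 5) + 4(y + 3) = 4(y + 3)(y + 5).
Expand and collect terms: 4y^2 + 24y + 28 = 0.
By the quadratic formula, y = (-24 +/- sqrt(128)) / 8, so y ~= -1.5858 or y ~= -4.4142.
Neither value makes a denominator zero (y != -3, y != -5), so both are valid.

y = -4.4142 or y = -1.5858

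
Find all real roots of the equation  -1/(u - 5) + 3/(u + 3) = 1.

Multiply both sides by (u - 5)(u + 3):
-(u + 3) + 3(u - 5) = (u - 5)(u + 3).
Expand and collect terms: u^2 - 4u + 3 = 0.
Factor or apply the quadratic formula: u = 3 or u = 1.
Neither value makes a denominator zero (u != 5, u != -3), so both are valid.

u = 1 or u = 3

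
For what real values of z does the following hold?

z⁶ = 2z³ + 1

z = -0.7454 or z = 1.3415

Let u = z³. The equation becomes u² - 2u - 1 = 0.
By the quadratic formula, u = 1 + √(2) or u = 1 - √(2).
z³ = 1 + √(2) gives z = ∛(1 + √(2)) ≈ 1.3415.
z³ = 1 - √(2) gives z = -∛(-1 + √(2)) ≈ -0.7454.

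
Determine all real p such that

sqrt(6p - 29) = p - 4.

Square both sides: 6p - 29 = (p - 4)^2.
Expand and rearrange: p^2 - 14p + 45 = 0.
Solving gives p = 9 or p = 5.
Check each candidate in the original equation:
  p = 9: sqrt(25) = 5, while p - 4 = 5 — valid.
  p = 5: sqrt(1) = 1, while p - 4 = 1 — valid.

p = 5 or p = 9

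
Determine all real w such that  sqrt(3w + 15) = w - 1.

w = 7

Square both sides: 3w + 15 = (w - 1)^2.
Expand and rearrange: w^2 - 5w - 14 = 0.
Solving gives w = 7 or w = -2.
Check each candidate in the original equation:
  w = 7: sqrt(36) = 6, while w - 1 = 6 — valid.
  w = -2: sqrt(9) = 3, while w - 1 = -3 — extraneous.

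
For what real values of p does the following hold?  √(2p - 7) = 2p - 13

p = 8

Square both sides: 2p - 7 = (2p - 13)².
Expand and rearrange: 4p² - 54p + 176 = 0.
Solving gives p = 8 or p = 5.5.
Check each candidate in the original equation:
  p = 8: √(9) = 3, while 2p - 13 = 3 — valid.
  p = 5.5: √(4) = 2, while 2p - 13 = -2 — extraneous.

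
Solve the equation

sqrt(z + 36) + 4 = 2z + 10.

z = 0

Isolate the radical: sqrt(z + 36) = 2z + 6.
Square both sides: z + 36 = (2z + 6)^2.
Expand and rearrange: 4z^2 + 23z = 0.
Solving gives z = 0 or z = -5.75.
Check each candidate in the original equation:
  z = 0: sqrt(36) = 6, while 2z + 6 = 6 — valid.
  z = -5.75: sqrt(30.25) = 5.5, while 2z + 6 = -5.5 — extraneous.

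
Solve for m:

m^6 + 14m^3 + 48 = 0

Let u = m^3. The equation becomes u^2 + 14u + 48 = 0.
Factor: (u + 8)(u + 6) = 0, so u = -8 or u = -6.
m^3 = -8 gives m = -2.
m^3 = -6 gives m = -(6)^(1/3) ~= -1.8171.

m = -2 or m = -1.8171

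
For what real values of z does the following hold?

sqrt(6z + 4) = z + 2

Square both sides: 6z + 4 = (z + 2)^2.
Expand and rearrange: z^2 - 2z = 0.
Solving gives z = 2 or z = 0.
Check each candidate in the original equation:
  z = 2: sqrt(16) = 4, while z + 2 = 4 — valid.
  z = 0: sqrt(4) = 2, while z + 2 = 2 — valid.

z = 0 or z = 2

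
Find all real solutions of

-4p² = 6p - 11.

p = -2.57 or p = 1.07

Rearrange to standard form: -4p² - 6p + 11 = 0.
Discriminant: (-6)² − 4·(-4)·11 = 212.
Quadratic formula: p = (6 ± √212) / (-8).
So p = -√(53)/4 - 3/4 ≈ -2.57 or p = -3/4 + √(53)/4 ≈ 1.07.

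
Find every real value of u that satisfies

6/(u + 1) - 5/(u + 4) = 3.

u = -5.1222 or u = 0.4555

Multiply both sides by (u + 1)(u + 4):
6(u + 4) - 5(u + 1) = 3(u + 1)(u + 4).
Expand and collect terms: 3u² + 14u - 7 = 0.
By the quadratic formula, u = (-14 ± √280) / 6, so u ≈ 0.4555 or u ≈ -5.1222.
Neither value makes a denominator zero (u ≠ -1, u ≠ -4), so both are valid.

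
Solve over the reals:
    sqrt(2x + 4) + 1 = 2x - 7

x = 6

Isolate the radical: sqrt(2x + 4) = 2x - 8.
Square both sides: 2x + 4 = (2x - 8)^2.
Expand and rearrange: 4x^2 - 34x + 60 = 0.
Solving gives x = 6 or x = 2.5.
Check each candidate in the original equation:
  x = 6: sqrt(16) = 4, while 2x - 8 = 4 — valid.
  x = 2.5: sqrt(9) = 3, while 2x - 8 = -3 — extraneous.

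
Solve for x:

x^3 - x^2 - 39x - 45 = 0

x = -5 or x = -1.2426 or x = 7.2426

Possible rational roots are divisors of -45. Testing x = -5 gives 0, so (x + 5) is a factor.
Divide: x^3 - x^2 - 39x - 45 = (x + 5)(x^2 - 6x - 9).
Apply the quadratic formula to x^2 - 6x - 9 = 0: x = (6 +/- sqrt(72))/2, i.e. x ~= 7.2426 or x ~= -1.2426.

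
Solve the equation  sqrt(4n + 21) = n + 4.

Square both sides: 4n + 21 = (n + 4)^2.
Expand and rearrange: n^2 + 4n - 5 = 0.
Solving gives n = 1 or n = -5.
Check each candidate in the original equation:
  n = 1: sqrt(25) = 5, while n + 4 = 5 — valid.
  n = -5: sqrt(1) = 1, while n + 4 = -1 — extraneous.

n = 1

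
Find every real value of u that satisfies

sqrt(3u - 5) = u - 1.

Square both sides: 3u - 5 = (u - 1)^2.
Expand and rearrange: u^2 - 5u + 6 = 0.
Solving gives u = 3 or u = 2.
Check each candidate in the original equation:
  u = 3: sqrt(4) = 2, while u - 1 = 2 — valid.
  u = 2: sqrt(1) = 1, while u - 1 = 1 — valid.

u = 2 or u = 3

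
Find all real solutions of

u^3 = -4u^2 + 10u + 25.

Rearrange: u^3 + 4u^2 - 10u - 25 = 0.
Possible rational roots are divisors of -25. Testing u = -5 gives 0, so (u + 5) is a factor.
Divide: u^3 + 4u^2 - 10u - 25 = (u + 5)(u^2 - u - 5).
Apply the quadratic formula to u^2 - u - 5 = 0: u = (1 +/- sqrt(21))/2, i.e. u ~= 2.7913 or u ~= -1.7913.

u = -5 or u = -1.7913 or u = 2.7913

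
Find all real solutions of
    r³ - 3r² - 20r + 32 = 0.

r = -4 or r = 1.4384 or r = 5.5616

Possible rational roots are divisors of 32. Testing r = -4 gives 0, so (r + 4) is a factor.
Divide: r³ - 3r² - 20r + 32 = (r + 4)(r² - 7r + 8).
Apply the quadratic formula to r² - 7r + 8 = 0: r = (7 ± √17)/2, i.e. r ≈ 5.5616 or r ≈ 1.4384.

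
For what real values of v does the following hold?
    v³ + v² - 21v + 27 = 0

v = -5.6056 or v = 1.6056 or v = 3

Possible rational roots are divisors of 27. Testing v = 3 gives 0, so (v - 3) is a factor.
Divide: v³ + v² - 21v + 27 = (v - 3)(v² + 4v - 9).
Apply the quadratic formula to v² + 4v - 9 = 0: v = (-4 ± √52)/2, i.e. v ≈ 1.6056 or v ≈ -5.6056.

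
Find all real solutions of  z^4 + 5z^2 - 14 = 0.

Let u = z^2. The equation becomes u^2 + 5u - 14 = 0.
Factor: (u - 2)(u + 7) = 0, so u = 2 or u = -7.
z^2 = 2 gives z = +/-sqrt(2) ~= +/-1.4142.
z^2 = -7 < 0 has no real solution.

z = -1.4142 or z = 1.4142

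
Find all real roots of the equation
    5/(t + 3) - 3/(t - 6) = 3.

Multiply both sides by (t + 3)(t - 6):
5(t - 6) - 3(t + 3) = 3(t + 3)(t - 6).
Expand and collect terms: 3t^2 - 11t - 15 = 0.
By the quadratic formula, t = (11 +/- sqrt(301)) / 6, so t ~= 4.7249 or t ~= -1.0582.
Neither value makes a denominator zero (t != -3, t != 6), so both are valid.

t = -1.0582 or t = 4.7249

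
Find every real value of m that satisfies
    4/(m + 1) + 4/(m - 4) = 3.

Multiply both sides by (m + 1)(m - 4):
4(m - 4) + 4(m + 1) = 3(m + 1)(m - 4).
Expand and collect terms: 3m² - 17m = 0.
Factor or apply the quadratic formula: m = 5.6667 or m = 0.
Neither value makes a denominator zero (m ≠ -1, m ≠ 4), so both are valid.

m = 0 or m = 5.6667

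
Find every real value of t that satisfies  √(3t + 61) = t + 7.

Square both sides: 3t + 61 = (t + 7)².
Expand and rearrange: t² + 11t - 12 = 0.
Solving gives t = 1 or t = -12.
Check each candidate in the original equation:
  t = 1: √(64) = 8, while t + 7 = 8 — valid.
  t = -12: √(25) = 5, while t + 7 = -5 — extraneous.

t = 1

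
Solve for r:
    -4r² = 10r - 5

Rearrange to standard form: -4r² - 10r + 5 = 0.
Discriminant: (-10)² − 4·(-4)·5 = 180.
Quadratic formula: r = (10 ± √180) / (-8).
So r = -3·√(5)/4 - 5/4 ≈ -2.9271 or r = -5/4 + 3·√(5)/4 ≈ 0.4271.

r = -2.9271 or r = 0.4271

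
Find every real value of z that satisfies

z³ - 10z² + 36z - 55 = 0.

Possible rational roots are divisors of -55. Testing z = 5 gives 0, so (z - 5) is a factor.
Divide: z³ - 10z² + 36z - 55 = (z - 5)(z² - 5z + 11).
The quadratic z² - 5z + 11 has discriminant -19 < 0, so no further real roots.

z = 5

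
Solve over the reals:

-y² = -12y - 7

Rearrange to standard form: -y² + 12y + 7 = 0.
Discriminant: (12)² − 4·(-1)·7 = 172.
Quadratic formula: y = (-12 ± √172) / (-2).
So y = 6 - √(43) ≈ -0.5574 or y = 6 + √(43) ≈ 12.5574.

y = -0.5574 or y = 12.5574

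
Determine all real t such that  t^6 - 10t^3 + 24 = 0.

t = 1.5874 or t = 1.8171

Let u = t^3. The equation becomes u^2 - 10u + 24 = 0.
Factor: (u - 6)(u - 4) = 0, so u = 6 or u = 4.
t^3 = 6 gives t = (6)^(1/3) ~= 1.8171.
t^3 = 4 gives t = (4)^(1/3) ~= 1.5874.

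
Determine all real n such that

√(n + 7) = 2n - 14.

Square both sides: n + 7 = (2n - 14)².
Expand and rearrange: 4n² - 57n + 189 = 0.
Solving gives n = 9 or n = 5.25.
Check each candidate in the original equation:
  n = 9: √(16) = 4, while 2n - 14 = 4 — valid.
  n = 5.25: √(12.25) = 3.5, while 2n - 14 = -3.5 — extraneous.

n = 9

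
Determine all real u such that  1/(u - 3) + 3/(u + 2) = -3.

u = -3.0582 or u = 2.7249

Multiply both sides by (u - 3)(u + 2):
(u + 2) + 3(u - 3) = -3(u - 3)(u + 2).
Expand and collect terms: -3u² - u + 25 = 0.
By the quadratic formula, u = (1 ± √301) / -6, so u ≈ -3.0582 or u ≈ 2.7249.
Neither value makes a denominator zero (u ≠ 3, u ≠ -2), so both are valid.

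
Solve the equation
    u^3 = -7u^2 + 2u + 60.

Rearrange: u^3 + 7u^2 - 2u - 60 = 0.
Possible rational roots are divisors of -60. Testing u = -5 gives 0, so (u + 5) is a factor.
Divide: u^3 + 7u^2 - 2u - 60 = (u + 5)(u^2 + 2u - 12).
Apply the quadratic formula to u^2 + 2u - 12 = 0: u = (-2 +/- sqrt(52))/2, i.e. u ~= 2.6056 or u ~= -4.6056.

u = -5 or u = -4.6056 or u = 2.6056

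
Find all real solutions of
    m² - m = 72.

m = -8 or m = 9

Bring every term to one side: m² - m - 72 = 0.
Factor: (m - 9)(m + 8) = 0.
So m = 9 or m = -8.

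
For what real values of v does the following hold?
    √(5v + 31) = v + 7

Square both sides: 5v + 31 = (v + 7)².
Expand and rearrange: v² + 9v + 18 = 0.
Solving gives v = -3 or v = -6.
Check each candidate in the original equation:
  v = -3: √(16) = 4, while v + 7 = 4 — valid.
  v = -6: √(1) = 1, while v + 7 = 1 — valid.

v = -6 or v = -3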